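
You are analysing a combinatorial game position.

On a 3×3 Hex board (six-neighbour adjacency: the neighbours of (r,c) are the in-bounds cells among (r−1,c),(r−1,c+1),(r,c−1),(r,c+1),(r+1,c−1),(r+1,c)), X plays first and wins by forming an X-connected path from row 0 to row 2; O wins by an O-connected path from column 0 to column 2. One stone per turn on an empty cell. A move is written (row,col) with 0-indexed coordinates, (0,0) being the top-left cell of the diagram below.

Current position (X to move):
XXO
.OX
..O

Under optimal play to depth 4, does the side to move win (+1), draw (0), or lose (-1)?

value(XXO/.OX/..O, X) = -1

p1 X@[XXO/.OX/..O]: (1,0)[XXO/XOX/..O]-1* (2,0)[XXO/.OX/X.O]-1 (2,1)[XXO/.OX/.XO]-1
p2 O@[XXO/XOX/..O]: (2,0)[XXO/XOX/O.O]+1* (2,1)[XXO/XOX/.OO]-1
p3 X@[XXO/XOX/O.O] terminal -1; root [XXO/.OX/..O] d4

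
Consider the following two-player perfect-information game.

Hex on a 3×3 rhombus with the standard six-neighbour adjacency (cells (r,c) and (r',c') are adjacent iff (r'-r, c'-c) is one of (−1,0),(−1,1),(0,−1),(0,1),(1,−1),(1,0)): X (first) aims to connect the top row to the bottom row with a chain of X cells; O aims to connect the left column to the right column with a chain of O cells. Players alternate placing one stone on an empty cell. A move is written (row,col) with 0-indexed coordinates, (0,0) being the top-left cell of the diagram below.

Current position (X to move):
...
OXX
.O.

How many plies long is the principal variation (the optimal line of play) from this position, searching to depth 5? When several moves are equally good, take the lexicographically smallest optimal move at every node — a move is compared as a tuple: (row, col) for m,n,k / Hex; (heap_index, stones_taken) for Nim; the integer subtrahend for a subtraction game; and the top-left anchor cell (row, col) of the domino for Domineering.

ply 1, X at .../OXX/.O. | (0,0)=+1→X../OXX/.O.*; (0,1)=+1→.X./OXX/.O.; (0,2)=+1→..X/OXX/.O.; (2,0)=+1→.../OXX/XO.; (2,2)=+1→.../OXX/.OX
ply 2, O at X../OXX/.O. | (0,1)=-1→XO./OXX/.O.*; (0,2)=-1→X.O/OXX/.O.; (2,0)=-1→X../OXX/OO.; (2,2)=-1→X../OXX/.OO
ply 3, X at XO./OXX/.O. | (0,2)=+1→XOX/OXX/.O.*; (2,0)=-1→XO./OXX/XO.; (2,2)=-1→XO./OXX/.OX
ply 4, O at XOX/OXX/.O. | (2,0)=-1→XOX/OXX/OO.*; (2,2)=-1→XOX/OXX/.OO
ply 5, X at XOX/OXX/OO. | (2,2)=+1→XOX/OXX/OOX*
ply 6: XOX/OXX/OOX is terminal -1 (O); from .../OXX/.O. depth 5

PV length from [.../OXX/.O.]: 5 plies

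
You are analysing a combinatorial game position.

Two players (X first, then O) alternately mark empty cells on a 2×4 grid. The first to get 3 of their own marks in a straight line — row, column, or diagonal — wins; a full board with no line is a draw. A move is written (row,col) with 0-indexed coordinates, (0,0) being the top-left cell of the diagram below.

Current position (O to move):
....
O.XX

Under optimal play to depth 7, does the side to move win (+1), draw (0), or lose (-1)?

[..../O.XX] O move#1: (0,0):-1/O.../O.XX, (0,1):-1/.O../O.XX, (0,2):-1/..O./O.XX, (0,3):-1/...O/O.XX, (1,1):+0/..../OOXX*
[..../OOXX] X move#2: (0,0):+0/X.../OOXX*, (0,1):+0/.X../OOXX, (0,2):+0/..X./OOXX, (0,3):+0/...X/OOXX
[X.../OOXX] O move#3: (0,1):+0/XO../OOXX*, (0,2):+0/X.O./OOXX, (0,3):+0/X..O/OOXX
[XO../OOXX] X move#4: (0,2):+0/XOX./OOXX*, (0,3):+0/XO.X/OOXX
[XOX./OOXX] O move#5: (0,3):+0/XOXO/OOXX*
[XOXO/OOXX] end (terminal +0, X#6); searched ..../O.XX to 7

value(..../O.XX, O) = 0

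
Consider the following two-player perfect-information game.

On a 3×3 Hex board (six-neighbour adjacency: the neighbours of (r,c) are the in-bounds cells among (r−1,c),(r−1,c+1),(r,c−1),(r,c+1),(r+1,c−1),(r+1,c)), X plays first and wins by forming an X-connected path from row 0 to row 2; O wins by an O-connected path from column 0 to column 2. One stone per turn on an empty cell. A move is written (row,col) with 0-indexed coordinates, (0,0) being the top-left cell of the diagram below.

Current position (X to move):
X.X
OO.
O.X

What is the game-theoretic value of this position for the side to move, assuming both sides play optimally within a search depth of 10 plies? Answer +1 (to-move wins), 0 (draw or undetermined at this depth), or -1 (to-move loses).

ply 1, X at X.X/OO./O.X | (0,1)=-1→XXX/OO./O.X; (1,2)=+1→X.X/OOX/O.X*; (2,1)=-1→X.X/OO./OXX
ply 2: X.X/OOX/O.X is terminal -1 (O); from X.X/OO./O.X depth 10

value(X.X/OO./O.X, X) = +1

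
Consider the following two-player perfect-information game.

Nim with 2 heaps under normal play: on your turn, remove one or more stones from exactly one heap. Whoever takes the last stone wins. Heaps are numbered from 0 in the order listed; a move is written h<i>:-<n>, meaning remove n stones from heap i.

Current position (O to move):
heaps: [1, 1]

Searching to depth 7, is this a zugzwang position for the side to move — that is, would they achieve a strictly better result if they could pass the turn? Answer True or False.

zugzwang((1,1), O) = True

p1 O@[(1,1)]: h0:-1[(0,1)]-1* h1:-1[(1,0)]-1
p2 X@[(0,1)]: h1:-1[(0,0)]+1*
p3 O@[(0,0)] terminal -1; root [(1,1)] d7
pass branch (X moves first from the same position):
  | p1 X@[(1,1)]: h0:-1[(0,1)]-1* h1:-1[(1,0)]-1
  | p2 O@[(0,1)]: h1:-1[(0,0)]+1*
  | p3 X@[(0,0)] terminal -1; root [(1,1)] d7
O moving scores -1; O passing scores +1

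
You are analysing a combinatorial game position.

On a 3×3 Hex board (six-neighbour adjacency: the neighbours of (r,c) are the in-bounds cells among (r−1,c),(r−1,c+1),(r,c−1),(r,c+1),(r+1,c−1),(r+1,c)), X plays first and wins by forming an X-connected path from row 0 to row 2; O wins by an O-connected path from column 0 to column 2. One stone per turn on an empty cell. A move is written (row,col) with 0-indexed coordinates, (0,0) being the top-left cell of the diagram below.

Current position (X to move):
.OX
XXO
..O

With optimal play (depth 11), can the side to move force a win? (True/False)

X winning at [.OX/XXO/..O]: True

p1 X@[.OX/XXO/..O]: (0,0)[XOX/XXO/..O]+1* (2,0)[.OX/XXO/X.O]+1 (2,1)[.OX/XXO/.XO]+1
p2 O@[XOX/XXO/..O]: (2,0)[XOX/XXO/O.O]-1* (2,1)[XOX/XXO/.OO]-1
p3 X@[XOX/XXO/O.O]: (2,1)[XOX/XXO/OXO]+1*
p4 O@[XOX/XXO/OXO] terminal -1; root [.OX/XXO/..O] d11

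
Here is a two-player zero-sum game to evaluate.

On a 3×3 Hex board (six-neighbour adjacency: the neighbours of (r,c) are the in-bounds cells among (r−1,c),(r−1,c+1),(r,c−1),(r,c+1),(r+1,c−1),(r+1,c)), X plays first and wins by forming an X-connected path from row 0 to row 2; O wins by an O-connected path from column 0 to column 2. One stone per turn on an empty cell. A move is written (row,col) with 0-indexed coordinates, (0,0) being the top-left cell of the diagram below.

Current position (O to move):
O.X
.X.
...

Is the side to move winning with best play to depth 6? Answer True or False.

[O.X/.X./...] O move#1: (0,1):-1/OOX/.X./...*, (1,0):-1/O.X/OX./..., (1,2):-1/O.X/.XO/..., (2,0):-1/O.X/.X./O.., (2,1):-1/O.X/.X./.O., (2,2):-1/O.X/.X./..O
[OOX/.X./...] X move#2: (1,0):+1/OOX/XX./...*, (1,2):+1/OOX/.XX/..., (2,0):+1/OOX/.X./X.., (2,1):+1/OOX/.X./.X., (2,2):+1/OOX/.X./..X
[OOX/XX./...] O move#3: (1,2):-1/OOX/XXO/...*, (2,0):-1/OOX/XX./O.., (2,1):-1/OOX/XX./.O., (2,2):-1/OOX/XX./..O
[OOX/XXO/...] X move#4: (2,0):+1/OOX/XXO/X..*, (2,1):+1/OOX/XXO/.X., (2,2):+1/OOX/XXO/..X
[OOX/XXO/X..] end (terminal -1, O#5); searched O.X/.X./... to 6

O winning at [O.X/.X./...]: False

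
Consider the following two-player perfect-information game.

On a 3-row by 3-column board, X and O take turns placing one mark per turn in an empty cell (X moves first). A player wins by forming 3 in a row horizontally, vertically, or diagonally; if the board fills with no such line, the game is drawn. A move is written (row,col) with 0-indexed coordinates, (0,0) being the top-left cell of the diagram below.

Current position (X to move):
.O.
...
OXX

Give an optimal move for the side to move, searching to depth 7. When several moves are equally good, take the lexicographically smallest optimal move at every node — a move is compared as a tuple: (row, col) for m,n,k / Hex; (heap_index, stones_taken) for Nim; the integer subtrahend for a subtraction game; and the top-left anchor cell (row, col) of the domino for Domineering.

X's best at [.O./.../OXX]: (0,0)

ply 1, X at .O./.../OXX | (0,0)=+0→XO./.../OXX*; (0,2)=+0→.OX/.../OXX; (1,0)=-1→.O./X../OXX; (1,1)=-1→.O./.X./OXX; (1,2)=-1→.O./..X/OXX
ply 2, O at XO./.../OXX | (0,2)=-1→XOO/.../OXX; (1,0)=-1→XO./O../OXX; (1,1)=+0→XO./.O./OXX*; (1,2)=-1→XO./..O/OXX
ply 3, X at XO./.O./OXX | (0,2)=+0→XOX/.O./OXX*; (1,0)=-1→XO./XO./OXX; (1,2)=-1→XO./.OX/OXX
ply 4, O at XOX/.O./OXX | (1,0)=-1→XOX/OO./OXX; (1,2)=+0→XOX/.OO/OXX*
ply 5, X at XOX/.OO/OXX | (1,0)=+0→XOX/XOO/OXX*
ply 6: XOX/XOO/OXX is terminal +0 (O); from .O./.../OXX depth 7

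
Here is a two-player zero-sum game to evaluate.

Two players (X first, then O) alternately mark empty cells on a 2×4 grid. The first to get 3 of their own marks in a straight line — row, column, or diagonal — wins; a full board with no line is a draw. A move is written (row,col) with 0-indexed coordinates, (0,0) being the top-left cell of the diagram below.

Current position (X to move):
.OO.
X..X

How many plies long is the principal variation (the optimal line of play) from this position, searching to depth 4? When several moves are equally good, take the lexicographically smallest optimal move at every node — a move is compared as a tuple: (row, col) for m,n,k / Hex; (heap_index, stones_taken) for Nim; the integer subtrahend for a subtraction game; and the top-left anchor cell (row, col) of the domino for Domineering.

PV length from [.OO./X..X]: 2 plies

[.OO./X..X] X move#1: (0,0):-1/XOO./X..X*, (0,3):-1/.OOX/X..X, (1,1):-1/.OO./XX.X, (1,2):-1/.OO./X.XX
[XOO./X..X] O move#2: (0,3):+1/XOOO/X..X*, (1,1):+0/XOO./XO.X, (1,2):+0/XOO./X.OX
[XOOO/X..X] end (terminal -1, X#3); searched .OO./X..X to 4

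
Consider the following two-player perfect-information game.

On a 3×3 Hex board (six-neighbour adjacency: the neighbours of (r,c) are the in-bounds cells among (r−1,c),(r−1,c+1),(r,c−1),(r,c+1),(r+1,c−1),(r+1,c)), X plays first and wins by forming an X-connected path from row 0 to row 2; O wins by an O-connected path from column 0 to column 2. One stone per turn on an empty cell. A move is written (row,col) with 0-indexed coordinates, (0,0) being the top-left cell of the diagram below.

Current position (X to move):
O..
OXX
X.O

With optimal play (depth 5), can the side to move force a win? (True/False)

X winning at [O../OXX/X.O]: True

[O../OXX/X.O] X move#1: (0,1):+1/OX./OXX/X.O*, (0,2):+1/O.X/OXX/X.O, (2,1):+1/O../OXX/XXO
[OX./OXX/X.O] end (terminal -1, O#2); searched O../OXX/X.O to 5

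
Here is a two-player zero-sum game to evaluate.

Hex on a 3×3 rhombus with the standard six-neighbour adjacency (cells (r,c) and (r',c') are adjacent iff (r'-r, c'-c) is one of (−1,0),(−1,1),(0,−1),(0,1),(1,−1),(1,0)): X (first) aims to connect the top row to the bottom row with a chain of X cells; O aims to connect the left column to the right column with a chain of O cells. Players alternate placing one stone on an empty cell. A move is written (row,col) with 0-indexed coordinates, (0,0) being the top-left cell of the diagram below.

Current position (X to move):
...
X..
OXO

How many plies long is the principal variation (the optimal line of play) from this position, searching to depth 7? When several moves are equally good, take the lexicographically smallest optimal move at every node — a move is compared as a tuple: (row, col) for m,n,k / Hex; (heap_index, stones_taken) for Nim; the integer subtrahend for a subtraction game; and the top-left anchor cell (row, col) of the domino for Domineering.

PV length from [.../X../OXO]: 5 plies

ply 1, X at .../X../OXO | (0,0)=-1→X../X../OXO; (0,1)=-1→.X./X../OXO; (0,2)=+1→..X/X../OXO*; (1,1)=+1→.../XX./OXO; (1,2)=+1→.../X.X/OXO
ply 2, O at ..X/X../OXO | (0,0)=-1→O.X/X../OXO*; (0,1)=-1→.OX/X../OXO; (1,1)=-1→..X/XO./OXO; (1,2)=-1→..X/X.O/OXO
ply 3, X at O.X/X../OXO | (0,1)=+1→OXX/X../OXO*; (1,1)=+1→O.X/XX./OXO; (1,2)=+1→O.X/X.X/OXO
ply 4, O at OXX/X../OXO | (1,1)=-1→OXX/XO./OXO*; (1,2)=-1→OXX/X.O/OXO
ply 5, X at OXX/XO./OXO | (1,2)=+1→OXX/XOX/OXO*
ply 6: OXX/XOX/OXO is terminal -1 (O); from .../X../OXO depth 7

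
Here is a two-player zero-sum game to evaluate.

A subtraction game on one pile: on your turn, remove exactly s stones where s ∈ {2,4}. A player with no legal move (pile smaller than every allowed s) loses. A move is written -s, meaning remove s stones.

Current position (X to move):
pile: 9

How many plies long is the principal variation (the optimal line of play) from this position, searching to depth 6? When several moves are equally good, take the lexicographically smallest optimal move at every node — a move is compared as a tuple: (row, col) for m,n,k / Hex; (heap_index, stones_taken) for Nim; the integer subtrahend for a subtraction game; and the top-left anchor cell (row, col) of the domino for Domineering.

p1 X@[9]: -2[7]+1* -4[5]-1
p2 O@[7]: -2[5]-1* -4[3]-1
p3 X@[5]: -2[3]-1 -4[1]+1*
p4 O@[1] terminal -1; root [9] d6

PV length from [9]: 3 plies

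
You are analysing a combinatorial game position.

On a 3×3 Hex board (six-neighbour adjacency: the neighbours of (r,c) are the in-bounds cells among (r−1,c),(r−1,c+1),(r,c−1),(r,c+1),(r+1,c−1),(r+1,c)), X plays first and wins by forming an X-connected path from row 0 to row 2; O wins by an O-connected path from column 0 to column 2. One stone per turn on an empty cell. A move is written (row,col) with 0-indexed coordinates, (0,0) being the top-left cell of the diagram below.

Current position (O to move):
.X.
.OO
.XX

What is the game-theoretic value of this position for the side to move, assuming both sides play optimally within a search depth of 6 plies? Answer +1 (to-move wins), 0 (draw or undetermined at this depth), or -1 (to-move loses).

value(.X./.OO/.XX, O) = +1

ply 1, O at .X./.OO/.XX | (0,0)=+1→OX./.OO/.XX*; (0,2)=+1→.XO/.OO/.XX; (1,0)=+1→.X./OOO/.XX; (2,0)=+1→.X./.OO/OXX
ply 2, X at OX./.OO/.XX | (0,2)=-1→OXX/.OO/.XX*; (1,0)=-1→OX./XOO/.XX; (2,0)=-1→OX./.OO/XXX
ply 3, O at OXX/.OO/.XX | (1,0)=+1→OXX/OOO/.XX*; (2,0)=+1→OXX/.OO/OXX
ply 4: OXX/OOO/.XX is terminal -1 (X); from .X./.OO/.XX depth 6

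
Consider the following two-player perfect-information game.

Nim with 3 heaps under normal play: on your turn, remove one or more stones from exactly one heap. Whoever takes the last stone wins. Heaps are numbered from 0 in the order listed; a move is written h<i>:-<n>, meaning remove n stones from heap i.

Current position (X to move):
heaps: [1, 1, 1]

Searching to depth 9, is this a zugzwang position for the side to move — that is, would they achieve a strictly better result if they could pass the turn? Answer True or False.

[(1,1,1)] X move#1: h0:-1:+1/(0,1,1)*, h1:-1:+1/(1,0,1), h2:-1:+1/(1,1,0)
[(0,1,1)] O move#2: h1:-1:-1/(0,0,1)*, h2:-1:-1/(0,1,0)
[(0,0,1)] X move#3: h2:-1:+1/(0,0,0)*
[(0,0,0)] end (terminal -1, O#4); searched (1,1,1) to 9
suppose X passes — search the same position with O to move:
pass> [(1,1,1)] O move#1: h0:-1:+1/(0,1,1)*, h1:-1:+1/(1,0,1), h2:-1:+1/(1,1,0)
pass> [(0,1,1)] X move#2: h1:-1:-1/(0,0,1)*, h2:-1:-1/(0,1,0)
pass> [(0,0,1)] O move#3: h2:-1:+1/(0,0,0)*
pass> [(0,0,0)] end (terminal -1, X#4); searched (1,1,1) to 9
for X: play +1, pass -1

zugzwang((1,1,1), X) = False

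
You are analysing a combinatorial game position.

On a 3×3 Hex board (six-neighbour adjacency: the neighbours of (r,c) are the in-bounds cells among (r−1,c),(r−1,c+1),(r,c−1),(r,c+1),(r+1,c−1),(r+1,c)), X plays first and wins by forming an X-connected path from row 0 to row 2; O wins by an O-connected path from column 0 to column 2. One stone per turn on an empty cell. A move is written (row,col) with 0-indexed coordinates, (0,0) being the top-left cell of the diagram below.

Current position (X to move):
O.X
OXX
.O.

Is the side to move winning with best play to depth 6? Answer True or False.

X winning at [O.X/OXX/.O.]: True

p1 X@[O.X/OXX/.O.]: (0,1)[OXX/OXX/.O.]+1* (2,0)[O.X/OXX/XO.]+1 (2,2)[O.X/OXX/.OX]+1
p2 O@[OXX/OXX/.O.]: (2,0)[OXX/OXX/OO.]-1* (2,2)[OXX/OXX/.OO]-1
p3 X@[OXX/OXX/OO.]: (2,2)[OXX/OXX/OOX]+1*
p4 O@[OXX/OXX/OOX] terminal -1; root [O.X/OXX/.O.] d6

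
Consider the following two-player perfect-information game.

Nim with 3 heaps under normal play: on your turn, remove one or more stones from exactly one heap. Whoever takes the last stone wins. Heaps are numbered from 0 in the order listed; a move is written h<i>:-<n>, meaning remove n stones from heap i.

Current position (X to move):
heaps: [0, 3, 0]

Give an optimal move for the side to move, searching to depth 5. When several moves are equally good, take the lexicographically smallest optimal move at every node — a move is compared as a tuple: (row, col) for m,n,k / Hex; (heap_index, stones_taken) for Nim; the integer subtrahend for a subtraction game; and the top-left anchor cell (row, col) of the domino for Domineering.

[(0,3,0)] X move#1: h1:-1:-1/(0,2,0), h1:-2:-1/(0,1,0), h1:-3:+1/(0,0,0)*
[(0,0,0)] end (terminal -1, O#2); searched (0,3,0) to 5

X's best at [(0,3,0)]: h1:-3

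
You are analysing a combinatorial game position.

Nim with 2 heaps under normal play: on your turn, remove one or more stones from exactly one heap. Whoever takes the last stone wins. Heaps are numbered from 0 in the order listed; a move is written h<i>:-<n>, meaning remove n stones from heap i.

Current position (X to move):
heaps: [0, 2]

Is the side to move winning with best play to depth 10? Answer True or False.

[(0,2)] X move#1: h1:-1:-1/(0,1), h1:-2:+1/(0,0)*
[(0,0)] end (terminal -1, O#2); searched (0,2) to 10

X winning at [(0,2)]: True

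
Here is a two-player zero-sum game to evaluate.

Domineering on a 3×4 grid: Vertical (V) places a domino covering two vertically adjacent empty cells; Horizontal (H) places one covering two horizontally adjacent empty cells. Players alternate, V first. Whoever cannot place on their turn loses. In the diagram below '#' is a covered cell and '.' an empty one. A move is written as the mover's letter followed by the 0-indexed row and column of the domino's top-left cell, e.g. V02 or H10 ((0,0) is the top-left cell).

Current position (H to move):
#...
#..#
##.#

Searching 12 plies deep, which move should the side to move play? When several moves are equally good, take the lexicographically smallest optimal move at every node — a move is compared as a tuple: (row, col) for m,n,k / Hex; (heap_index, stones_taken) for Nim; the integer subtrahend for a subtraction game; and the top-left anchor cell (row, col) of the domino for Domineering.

H's best at [#.../#..#/##.#]: H11

ply 1, H at #.../#..#/##.# | H01=-1→###./#..#/##.#; H02=-1→#.##/#..#/##.#; H11=+1→#.../####/##.#*
ply 2: #.../####/##.# is terminal -1 (V); from #.../#..#/##.# depth 12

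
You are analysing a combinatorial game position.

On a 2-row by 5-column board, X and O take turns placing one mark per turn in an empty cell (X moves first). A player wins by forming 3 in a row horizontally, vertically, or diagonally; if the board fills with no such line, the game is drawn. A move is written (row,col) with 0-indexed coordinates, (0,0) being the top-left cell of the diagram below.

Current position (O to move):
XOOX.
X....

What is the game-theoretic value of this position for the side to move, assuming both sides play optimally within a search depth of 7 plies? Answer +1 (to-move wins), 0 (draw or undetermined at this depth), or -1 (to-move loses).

[XOOX./X....] O move#1: (0,4):+0/XOOXO/X....*, (1,1):+0/XOOX./XO..., (1,2):+0/XOOX./X.O.., (1,3):+0/XOOX./X..O., (1,4):+0/XOOX./X...O
[XOOXO/X....] X move#2: (1,1):+0/XOOXO/XX...*, (1,2):+0/XOOXO/X.X.., (1,3):+0/XOOXO/X..X., (1,4):+0/XOOXO/X...X
[XOOXO/XX...] O move#3: (1,2):+0/XOOXO/XXO..*, (1,3):-1/XOOXO/XX.O., (1,4):-1/XOOXO/XX..O
[XOOXO/XXO..] X move#4: (1,3):+0/XOOXO/XXOX.*, (1,4):+0/XOOXO/XXO.X
[XOOXO/XXOX.] O move#5: (1,4):+0/XOOXO/XXOXO*
[XOOXO/XXOXO] end (terminal +0, X#6); searched XOOX./X.... to 7

value(XOOX./X...., O) = 0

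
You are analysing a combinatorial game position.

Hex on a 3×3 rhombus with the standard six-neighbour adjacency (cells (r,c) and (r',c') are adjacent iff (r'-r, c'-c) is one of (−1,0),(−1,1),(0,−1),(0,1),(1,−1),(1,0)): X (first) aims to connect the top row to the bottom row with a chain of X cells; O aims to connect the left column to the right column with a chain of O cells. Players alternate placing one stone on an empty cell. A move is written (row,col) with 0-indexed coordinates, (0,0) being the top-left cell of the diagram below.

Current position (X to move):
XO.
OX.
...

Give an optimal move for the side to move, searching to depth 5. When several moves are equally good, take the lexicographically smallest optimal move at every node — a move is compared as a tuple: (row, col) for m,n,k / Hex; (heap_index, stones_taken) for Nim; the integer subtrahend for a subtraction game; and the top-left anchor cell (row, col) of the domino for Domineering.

ply 1, X at XO./OX./... | (0,2)=+1→XOX/OX./...*; (1,2)=-1→XO./OXX/...; (2,0)=-1→XO./OX./X..; (2,1)=-1→XO./OX./.X.; (2,2)=-1→XO./OX./..X
ply 2, O at XOX/OX./... | (1,2)=-1→XOX/OXO/...*; (2,0)=-1→XOX/OX./O..; (2,1)=-1→XOX/OX./.O.; (2,2)=-1→XOX/OX./..O
ply 3, X at XOX/OXO/... | (2,0)=+1→XOX/OXO/X..*; (2,1)=+1→XOX/OXO/.X.; (2,2)=+1→XOX/OXO/..X
ply 4: XOX/OXO/X.. is terminal -1 (O); from XO./OX./... depth 5

X's best at [XO./OX./...]: (0,2)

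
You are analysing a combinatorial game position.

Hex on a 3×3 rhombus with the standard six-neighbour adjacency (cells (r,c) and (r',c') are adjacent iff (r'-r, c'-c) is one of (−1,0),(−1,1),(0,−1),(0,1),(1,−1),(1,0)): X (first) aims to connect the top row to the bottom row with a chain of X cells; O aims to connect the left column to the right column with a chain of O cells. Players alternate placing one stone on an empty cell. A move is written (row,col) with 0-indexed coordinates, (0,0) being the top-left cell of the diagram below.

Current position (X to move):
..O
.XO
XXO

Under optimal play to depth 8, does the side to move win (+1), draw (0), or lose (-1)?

[..O/.XO/XXO] X move#1: (0,0):+1/X.O/.XO/XXO*, (0,1):+1/.XO/.XO/XXO, (1,0):+1/..O/XXO/XXO
[X.O/.XO/XXO] O move#2: (0,1):-1/XOO/.XO/XXO*, (1,0):-1/X.O/OXO/XXO
[XOO/.XO/XXO] X move#3: (1,0):+1/XOO/XXO/XXO*
[XOO/XXO/XXO] end (terminal -1, O#4); searched ..O/.XO/XXO to 8

value(..O/.XO/XXO, X) = +1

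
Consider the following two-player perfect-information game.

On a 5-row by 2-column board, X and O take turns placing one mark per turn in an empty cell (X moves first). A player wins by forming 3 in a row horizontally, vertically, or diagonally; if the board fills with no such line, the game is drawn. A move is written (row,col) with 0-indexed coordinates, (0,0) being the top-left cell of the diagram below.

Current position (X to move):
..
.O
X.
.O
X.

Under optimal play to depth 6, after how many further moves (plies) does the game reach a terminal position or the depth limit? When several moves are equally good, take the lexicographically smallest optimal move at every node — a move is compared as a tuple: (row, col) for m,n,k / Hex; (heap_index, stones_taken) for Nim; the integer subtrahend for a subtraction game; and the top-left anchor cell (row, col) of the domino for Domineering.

PV length from [../.O/X./.O/X.]: 1 ply

ply 1, X at ../.O/X./.O/X. | (0,0)=-1→X./.O/X./.O/X.; (0,1)=-1→.X/.O/X./.O/X.; (1,0)=-1→../XO/X./.O/X.; (2,1)=+0→../.O/XX/.O/X.; (3,0)=+1→../.O/X./XO/X.*; (4,1)=-1→../.O/X./.O/XX
ply 2: ../.O/X./XO/X. is terminal -1 (O); from ../.O/X./.O/X. depth 6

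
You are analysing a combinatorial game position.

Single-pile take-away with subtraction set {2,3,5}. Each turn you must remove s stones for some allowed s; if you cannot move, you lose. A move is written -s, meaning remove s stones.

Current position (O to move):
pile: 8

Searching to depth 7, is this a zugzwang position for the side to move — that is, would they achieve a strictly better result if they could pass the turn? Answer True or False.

ply 1, O at 8 | -2=-1→6*; -3=-1→5; -5=-1→3
ply 2, X at 6 | -2=-1→4; -3=-1→3; -5=+1→1*
ply 3: 1 is terminal -1 (O); from 8 depth 7
if O skipped the turn, X would face:
~ ply 1, X at 8 | -2=-1→6*; -3=-1→5; -5=-1→3
~ ply 2, O at 6 | -2=-1→4; -3=-1→3; -5=+1→1*
~ ply 3: 1 is terminal -1 (X); from 8 depth 7
compare (O): move=-1 vs pass=+1

zugzwang(8, O) = True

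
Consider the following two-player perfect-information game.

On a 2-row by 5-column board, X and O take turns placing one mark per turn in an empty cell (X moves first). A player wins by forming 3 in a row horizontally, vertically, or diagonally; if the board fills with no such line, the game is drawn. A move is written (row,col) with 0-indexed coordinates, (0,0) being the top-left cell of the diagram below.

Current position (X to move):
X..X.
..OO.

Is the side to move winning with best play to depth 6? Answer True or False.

X winning at [X..X./..OO.]: False

ply 1, X at X..X./..OO. | (0,1)=-1→XX.X./..OO.*; (0,2)=-1→X.XX./..OO.; (0,4)=-1→X..XX/..OO.; (1,0)=-1→X..X./X.OO.; (1,1)=-1→X..X./.XOO.; (1,4)=-1→X..X./..OOX
ply 2, O at XX.X./..OO. | (0,2)=+1→XXOX./..OO.*; (0,4)=-1→XX.XO/..OO.; (1,0)=-1→XX.X./O.OO.; (1,1)=+1→XX.X./.OOO.; (1,4)=+1→XX.X./..OOO
ply 3, X at XXOX./..OO. | (0,4)=-1→XXOXX/..OO.*; (1,0)=-1→XXOX./X.OO.; (1,1)=-1→XXOX./.XOO.; (1,4)=-1→XXOX./..OOX
ply 4, O at XXOXX/..OO. | (1,0)=+1→XXOXX/O.OO.*; (1,1)=+1→XXOXX/.OOO.; (1,4)=+1→XXOXX/..OOO
ply 5, X at XXOXX/O.OO. | (1,1)=-1→XXOXX/OXOO.*; (1,4)=-1→XXOXX/O.OOX
ply 6, O at XXOXX/OXOO. | (1,4)=+1→XXOXX/OXOOO*
ply 7: XXOXX/OXOOO is terminal -1 (X); from X..X./..OO. depth 6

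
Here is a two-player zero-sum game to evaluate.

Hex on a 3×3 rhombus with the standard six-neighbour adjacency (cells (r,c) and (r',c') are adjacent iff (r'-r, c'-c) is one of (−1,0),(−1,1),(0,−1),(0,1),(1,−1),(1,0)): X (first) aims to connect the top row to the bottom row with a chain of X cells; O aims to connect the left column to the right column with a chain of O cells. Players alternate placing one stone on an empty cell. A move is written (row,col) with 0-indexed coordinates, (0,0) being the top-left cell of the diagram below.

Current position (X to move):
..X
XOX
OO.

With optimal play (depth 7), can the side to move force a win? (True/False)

[..X/XOX/OO.] X move#1: (0,0):-1/X.X/XOX/OO., (0,1):-1/.XX/XOX/OO., (2,2):+1/..X/XOX/OOX*
[..X/XOX/OOX] end (terminal -1, O#2); searched ..X/XOX/OO. to 7

X winning at [..X/XOX/OO.]: True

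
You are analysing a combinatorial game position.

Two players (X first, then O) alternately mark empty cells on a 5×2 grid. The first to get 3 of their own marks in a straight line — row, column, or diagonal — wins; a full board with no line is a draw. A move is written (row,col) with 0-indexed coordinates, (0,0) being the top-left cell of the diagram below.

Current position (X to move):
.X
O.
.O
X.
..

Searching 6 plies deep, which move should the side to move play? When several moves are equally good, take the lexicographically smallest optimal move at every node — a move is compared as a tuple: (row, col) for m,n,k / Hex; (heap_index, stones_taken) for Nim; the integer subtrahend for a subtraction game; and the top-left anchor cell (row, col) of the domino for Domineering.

X's best at [.X/O./.O/X./..]: (1,1)

[.X/O./.O/X./..] X move#1: (0,0):-1/XX/O./.O/X./.., (1,1):+0/.X/OX/.O/X./..*, (2,0):+0/.X/O./XO/X./.., (3,1):+0/.X/O./.O/XX/.., (4,0):-1/.X/O./.O/X./X., (4,1):+0/.X/O./.O/X./.X
[.X/OX/.O/X./..] O move#2: (0,0):+0/OX/OX/.O/X./..*, (2,0):+0/.X/OX/OO/X./.., (3,1):+0/.X/OX/.O/XO/.., (4,0):+0/.X/OX/.O/X./O., (4,1):+0/.X/OX/.O/X./.O
[OX/OX/.O/X./..] X move#3: (2,0):+0/OX/OX/XO/X./..*, (3,1):-1/OX/OX/.O/XX/.., (4,0):-1/OX/OX/.O/X./X., (4,1):-1/OX/OX/.O/X./.X
[OX/OX/XO/X./..] O move#4: (3,1):-1/OX/OX/XO/XO/.., (4,0):+0/OX/OX/XO/X./O.*, (4,1):-1/OX/OX/XO/X./.O
[OX/OX/XO/X./O.] X move#5: (3,1):+0/OX/OX/XO/XX/O.*, (4,1):+0/OX/OX/XO/X./OX
[OX/OX/XO/XX/O.] O move#6: (4,1):+0/OX/OX/XO/XX/OO*
[OX/OX/XO/XX/OO] end (terminal +0, X#7); searched .X/O./.O/X./.. to 6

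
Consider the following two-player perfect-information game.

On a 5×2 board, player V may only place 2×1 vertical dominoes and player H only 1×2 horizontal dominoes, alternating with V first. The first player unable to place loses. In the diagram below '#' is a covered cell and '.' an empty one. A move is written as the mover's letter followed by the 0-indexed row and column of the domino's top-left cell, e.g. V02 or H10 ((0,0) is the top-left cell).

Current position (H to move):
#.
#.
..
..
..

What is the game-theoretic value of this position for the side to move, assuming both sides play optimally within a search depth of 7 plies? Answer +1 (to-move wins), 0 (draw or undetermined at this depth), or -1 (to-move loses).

p1 H@[#./#./../../..]: H20[#./#./##/../..]-1 H30[#./#./../##/..]+1* H40[#./#./../../##]-1
p2 V@[#./#./../##/..]: V01[##/##/../##/..]-1* V11[#./##/.#/##/..]-1
p3 H@[##/##/../##/..]: H20[##/##/##/##/..]+1* H40[##/##/../##/##]+1
p4 V@[##/##/##/##/..] terminal -1; root [#./#./../../..] d7

value(#./#./../../.., H) = +1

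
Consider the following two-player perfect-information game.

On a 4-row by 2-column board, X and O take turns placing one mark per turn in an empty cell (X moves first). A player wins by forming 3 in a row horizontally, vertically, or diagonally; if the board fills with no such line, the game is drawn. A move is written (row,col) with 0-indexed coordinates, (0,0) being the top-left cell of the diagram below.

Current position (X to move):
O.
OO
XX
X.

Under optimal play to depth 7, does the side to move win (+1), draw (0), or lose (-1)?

value(O./OO/XX/X., X) = 0

[O./OO/XX/X.] X move#1: (0,1):+0/OX/OO/XX/X.*, (3,1):+0/O./OO/XX/XX
[OX/OO/XX/X.] O move#2: (3,1):+0/OX/OO/XX/XO*
[OX/OO/XX/XO] end (terminal +0, X#3); searched O./OO/XX/X. to 7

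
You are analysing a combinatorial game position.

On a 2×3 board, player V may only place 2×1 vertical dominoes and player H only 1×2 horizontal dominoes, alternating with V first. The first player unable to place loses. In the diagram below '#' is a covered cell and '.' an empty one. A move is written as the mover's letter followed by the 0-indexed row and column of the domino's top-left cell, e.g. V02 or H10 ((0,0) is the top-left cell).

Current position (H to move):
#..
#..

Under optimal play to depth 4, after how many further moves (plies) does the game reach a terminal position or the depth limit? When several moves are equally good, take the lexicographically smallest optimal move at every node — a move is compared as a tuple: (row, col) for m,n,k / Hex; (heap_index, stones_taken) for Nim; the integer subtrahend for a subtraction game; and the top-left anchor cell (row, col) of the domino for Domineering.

ply 1, H at #../#.. | H01=+1→###/#..*; H11=+1→#../###
ply 2: ###/#.. is terminal -1 (V); from #../#.. depth 4

PV length from [#../#..]: 1 ply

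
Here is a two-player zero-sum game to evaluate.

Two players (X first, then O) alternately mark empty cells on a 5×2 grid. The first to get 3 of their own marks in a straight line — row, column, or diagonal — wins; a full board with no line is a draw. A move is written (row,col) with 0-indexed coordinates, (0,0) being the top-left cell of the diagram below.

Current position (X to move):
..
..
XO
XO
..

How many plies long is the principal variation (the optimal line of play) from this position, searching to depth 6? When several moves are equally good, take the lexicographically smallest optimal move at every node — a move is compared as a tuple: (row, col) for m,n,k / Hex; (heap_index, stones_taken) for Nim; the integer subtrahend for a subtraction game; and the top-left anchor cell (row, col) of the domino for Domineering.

p1 X@[../../XO/XO/..]: (0,0)[X./../XO/XO/..]-1 (0,1)[.X/../XO/XO/..]-1 (1,0)[../X./XO/XO/..]+1* (1,1)[../.X/XO/XO/..]-1 (4,0)[../../XO/XO/X.]+1 (4,1)[../../XO/XO/.X]-1
p2 O@[../X./XO/XO/..] terminal -1; root [../../XO/XO/..] d6

PV length from [../../XO/XO/..]: 1 ply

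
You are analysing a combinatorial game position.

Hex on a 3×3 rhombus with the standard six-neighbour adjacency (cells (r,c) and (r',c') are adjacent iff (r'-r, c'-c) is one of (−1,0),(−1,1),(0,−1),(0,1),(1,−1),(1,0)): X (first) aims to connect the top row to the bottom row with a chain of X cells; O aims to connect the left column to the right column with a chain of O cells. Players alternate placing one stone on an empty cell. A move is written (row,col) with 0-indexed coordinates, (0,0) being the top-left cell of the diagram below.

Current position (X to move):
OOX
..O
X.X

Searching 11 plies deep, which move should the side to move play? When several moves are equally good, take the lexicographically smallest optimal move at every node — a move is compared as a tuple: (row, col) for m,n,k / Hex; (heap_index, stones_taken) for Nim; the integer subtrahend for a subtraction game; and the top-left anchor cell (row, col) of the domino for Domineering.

[OOX/..O/X.X] X move#1: (1,0):-1/OOX/X.O/X.X, (1,1):+1/OOX/.XO/X.X*, (2,1):-1/OOX/..O/XXX
[OOX/.XO/X.X] end (terminal -1, O#2); searched OOX/..O/X.X to 11

X's best at [OOX/..O/X.X]: (1,1)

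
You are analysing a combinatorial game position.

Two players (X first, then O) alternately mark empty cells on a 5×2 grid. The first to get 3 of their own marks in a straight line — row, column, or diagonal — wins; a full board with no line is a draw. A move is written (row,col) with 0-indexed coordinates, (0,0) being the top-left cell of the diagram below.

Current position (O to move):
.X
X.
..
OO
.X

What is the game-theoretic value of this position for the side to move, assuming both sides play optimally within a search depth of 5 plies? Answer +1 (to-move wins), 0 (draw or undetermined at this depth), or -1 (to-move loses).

value(.X/X./../OO/.X, O) = 0

ply 1, O at .X/X./../OO/.X | (0,0)=+0→OX/X./../OO/.X*; (1,1)=+0→.X/XO/../OO/.X; (2,0)=+0→.X/X./O./OO/.X; (2,1)=+0→.X/X./.O/OO/.X; (4,0)=+0→.X/X./../OO/OX
ply 2, X at OX/X./../OO/.X | (1,1)=+0→OX/XX/../OO/.X*; (2,0)=+0→OX/X./X./OO/.X; (2,1)=+0→OX/X./.X/OO/.X; (4,0)=+0→OX/X./../OO/XX
ply 3, O at OX/XX/../OO/.X | (2,0)=-1→OX/XX/O./OO/.X; (2,1)=+0→OX/XX/.O/OO/.X*; (4,0)=-1→OX/XX/../OO/OX
ply 4, X at OX/XX/.O/OO/.X | (2,0)=+0→OX/XX/XO/OO/.X*; (4,0)=+0→OX/XX/.O/OO/XX
ply 5, O at OX/XX/XO/OO/.X | (4,0)=+0→OX/XX/XO/OO/OX*
ply 6: OX/XX/XO/OO/OX is terminal +0 (X); from .X/X./../OO/.X depth 5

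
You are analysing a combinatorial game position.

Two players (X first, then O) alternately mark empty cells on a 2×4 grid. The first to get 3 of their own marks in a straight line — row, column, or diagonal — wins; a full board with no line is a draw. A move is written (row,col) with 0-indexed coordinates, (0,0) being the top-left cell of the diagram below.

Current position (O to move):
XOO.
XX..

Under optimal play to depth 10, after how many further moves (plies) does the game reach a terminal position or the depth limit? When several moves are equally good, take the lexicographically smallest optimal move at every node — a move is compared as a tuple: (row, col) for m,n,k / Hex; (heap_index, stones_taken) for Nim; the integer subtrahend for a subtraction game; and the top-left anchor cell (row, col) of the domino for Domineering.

p1 O@[XOO./XX..]: (0,3)[XOOO/XX..]+1* (1,2)[XOO./XXO.]+0 (1,3)[XOO./XX.O]-1
p2 X@[XOOO/XX..] terminal -1; root [XOO./XX..] d10

PV length from [XOO./XX..]: 1 ply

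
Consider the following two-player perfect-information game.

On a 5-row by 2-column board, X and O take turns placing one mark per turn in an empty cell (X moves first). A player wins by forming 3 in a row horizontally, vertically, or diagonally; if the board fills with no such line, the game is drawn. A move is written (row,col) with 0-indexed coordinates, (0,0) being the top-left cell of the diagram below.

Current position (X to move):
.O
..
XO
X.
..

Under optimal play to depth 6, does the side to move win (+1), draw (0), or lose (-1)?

ply 1, X at .O/../XO/X./.. | (0,0)=-1→XO/../XO/X./..; (1,0)=+1→.O/X./XO/X./..*; (1,1)=+1→.O/.X/XO/X./..; (3,1)=-1→.O/../XO/XX/..; (4,0)=+1→.O/../XO/X./X.; (4,1)=-1→.O/../XO/X./.X
ply 2: .O/X./XO/X./.. is terminal -1 (O); from .O/../XO/X./.. depth 6

value(.O/../XO/X./.., X) = +1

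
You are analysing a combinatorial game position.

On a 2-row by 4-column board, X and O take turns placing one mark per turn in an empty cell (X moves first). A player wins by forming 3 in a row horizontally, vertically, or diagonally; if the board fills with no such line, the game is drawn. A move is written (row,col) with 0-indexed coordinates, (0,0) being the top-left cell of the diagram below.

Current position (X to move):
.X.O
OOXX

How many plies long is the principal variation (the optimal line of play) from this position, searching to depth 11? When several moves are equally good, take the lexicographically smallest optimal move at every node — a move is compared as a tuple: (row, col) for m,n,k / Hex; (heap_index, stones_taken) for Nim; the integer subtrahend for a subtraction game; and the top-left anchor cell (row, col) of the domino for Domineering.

ply 1, X at .X.O/OOXX | (0,0)=+0→XX.O/OOXX*; (0,2)=+0→.XXO/OOXX
ply 2, O at XX.O/OOXX | (0,2)=+0→XXOO/OOXX*
ply 3: XXOO/OOXX is terminal +0 (X); from .X.O/OOXX depth 11

PV length from [.X.O/OOXX]: 2 plies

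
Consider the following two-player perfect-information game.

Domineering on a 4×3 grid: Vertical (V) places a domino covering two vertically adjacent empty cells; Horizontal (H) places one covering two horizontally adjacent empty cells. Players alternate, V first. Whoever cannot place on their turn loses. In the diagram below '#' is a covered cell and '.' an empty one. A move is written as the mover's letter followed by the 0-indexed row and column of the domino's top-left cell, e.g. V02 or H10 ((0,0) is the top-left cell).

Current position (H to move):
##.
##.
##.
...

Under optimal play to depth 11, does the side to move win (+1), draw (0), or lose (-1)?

[##./##./##./...] H move#1: H30:-1/##./##./##./##.*, H31:-1/##./##./##./.##
[##./##./##./##.] V move#2: V02:+1/###/###/##./##.*, V12:+1/##./###/###/##., V22:+1/##./##./###/###
[###/###/##./##.] end (terminal -1, H#3); searched ##./##./##./... to 11

value(##./##./##./..., H) = -1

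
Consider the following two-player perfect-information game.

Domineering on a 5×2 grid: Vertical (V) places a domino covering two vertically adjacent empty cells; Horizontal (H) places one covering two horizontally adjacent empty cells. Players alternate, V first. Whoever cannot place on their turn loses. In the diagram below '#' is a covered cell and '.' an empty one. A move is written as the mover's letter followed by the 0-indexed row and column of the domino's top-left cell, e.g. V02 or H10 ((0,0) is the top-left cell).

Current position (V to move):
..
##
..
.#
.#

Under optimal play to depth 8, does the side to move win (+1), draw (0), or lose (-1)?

value(../##/../.#/.#, V) = -1

ply 1, V at ../##/../.#/.# | V20=-1→../##/#./##/.#*; V30=-1→../##/../##/##
ply 2, H at ../##/#./##/.# | H00=+1→##/##/#./##/.#*
ply 3: ##/##/#./##/.# is terminal -1 (V); from ../##/../.#/.# depth 8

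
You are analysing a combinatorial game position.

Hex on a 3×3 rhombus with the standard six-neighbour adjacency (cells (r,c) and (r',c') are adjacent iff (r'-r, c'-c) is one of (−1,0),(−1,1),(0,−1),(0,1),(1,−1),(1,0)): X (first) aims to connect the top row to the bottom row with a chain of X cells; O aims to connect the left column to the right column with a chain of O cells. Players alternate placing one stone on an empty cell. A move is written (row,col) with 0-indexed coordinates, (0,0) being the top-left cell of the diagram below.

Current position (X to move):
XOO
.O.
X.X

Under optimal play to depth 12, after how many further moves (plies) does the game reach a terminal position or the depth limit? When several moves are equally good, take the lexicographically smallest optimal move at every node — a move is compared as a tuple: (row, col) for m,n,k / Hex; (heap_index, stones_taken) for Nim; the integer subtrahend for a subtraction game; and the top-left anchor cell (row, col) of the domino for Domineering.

PV length from [XOO/.O./X.X]: 1 ply

ply 1, X at XOO/.O./X.X | (1,0)=+1→XOO/XO./X.X*; (1,2)=-1→XOO/.OX/X.X; (2,1)=-1→XOO/.O./XXX
ply 2: XOO/XO./X.X is terminal -1 (O); from XOO/.O./X.X depth 12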